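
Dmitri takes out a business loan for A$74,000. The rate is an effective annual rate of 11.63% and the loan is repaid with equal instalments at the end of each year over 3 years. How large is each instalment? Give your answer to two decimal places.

A$30,614.12

Annuity-PV factor = 2.417185; PMT = 74000 / 2.417185 = 30,614.1213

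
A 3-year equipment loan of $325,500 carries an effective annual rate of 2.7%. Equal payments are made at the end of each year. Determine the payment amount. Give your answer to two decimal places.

PMT = 325500 / ( [1 − (1+0.027)^(−3)] / 0.027 ) = 325500 / 2.845006 = 114,411.0255

$114,411.03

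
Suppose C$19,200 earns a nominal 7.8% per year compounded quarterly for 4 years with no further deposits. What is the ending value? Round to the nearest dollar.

With 4 periods per year: i = 0.0195, n = 16.
FV = 19,200 × (1 + 0.0195)^16 = 26,151.5184

C$26,152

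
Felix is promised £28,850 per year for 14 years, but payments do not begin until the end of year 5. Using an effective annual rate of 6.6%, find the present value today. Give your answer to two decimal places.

Value one period before first payment (t=4): 28850 × [1 − (1+0.066)^(−14)] / 0.066 = 28850 × 8.959169 = 258,472.0366
Discount back 4 years: 258,472.0366 × (1+0.066)^(−4) = 258,472.0366 × 0.774410 = 200,163.4353

£200,163.44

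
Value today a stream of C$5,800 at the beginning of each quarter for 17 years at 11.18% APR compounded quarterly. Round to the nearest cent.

Periodic rate i = 0.1118/4 = 0.02795; n = 17 × 4 = 68 periods.
PV = 5800 × [1 − (1+0.02795)^(−68)] / 0.02795 × (1+i) = 5800 × 31.135373 = 180,585.1661
Payments are at the start of each period, so multiply by (1+i).

C$180,585.17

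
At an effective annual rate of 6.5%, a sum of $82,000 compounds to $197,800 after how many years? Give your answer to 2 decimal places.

(1+i)^n = 197800/82000 = 2.41220, so n = ln 2.41220 / ln 1.065 = 13.9824 years

13.98 years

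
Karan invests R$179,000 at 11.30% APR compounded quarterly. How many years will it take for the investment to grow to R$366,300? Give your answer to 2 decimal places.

6.43 years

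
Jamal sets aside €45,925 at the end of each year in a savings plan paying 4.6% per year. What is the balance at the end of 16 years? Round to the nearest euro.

€1,051,840

Accumulation factor s(16|0.046) = 22.903433; FV = 45925 × 22.903433 = 1,051,840.1436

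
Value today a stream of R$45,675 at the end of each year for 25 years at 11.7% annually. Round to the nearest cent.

Annuity factor a(25|0.117) = 8.009377; PV = 45675 × 8.009377 = 365,828.2907

R$365,828.29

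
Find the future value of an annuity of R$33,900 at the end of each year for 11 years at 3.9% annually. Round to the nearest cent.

R$454,824.50

FV = PMT · [(1+i)^n − 1] / i = 33900 · 13.416652 = 454,824.5010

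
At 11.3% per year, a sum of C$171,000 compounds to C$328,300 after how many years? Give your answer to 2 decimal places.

6.09 years

n = ln(328300/171000) / ln(1+0.113) = ln(1.91988) / 0.107059 = 6.0926 years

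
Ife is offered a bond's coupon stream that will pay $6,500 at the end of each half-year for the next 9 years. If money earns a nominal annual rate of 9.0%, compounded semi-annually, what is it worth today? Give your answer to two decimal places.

$79,039.95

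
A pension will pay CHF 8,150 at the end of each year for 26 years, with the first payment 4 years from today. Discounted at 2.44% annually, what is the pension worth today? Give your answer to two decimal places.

PV at t=3 (ordinary 26-year annuity): 8150 × a(26|0.0244) = 8150 × 19.085762 = 155,548.9643
Discount back 3 years: 155,548.9643 × (1+0.0244)^(−3) = 155,548.9643 × 0.930232 = 144,696.6293

CHF 144,696.63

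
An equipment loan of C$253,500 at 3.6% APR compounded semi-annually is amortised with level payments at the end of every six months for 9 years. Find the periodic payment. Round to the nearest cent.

With 2 periods per year: i = 0.018, n = 18.
Annuity-PV factor = 15.259040; PMT = 253500 / 15.259040 = 16,613.1024

C$16,613.10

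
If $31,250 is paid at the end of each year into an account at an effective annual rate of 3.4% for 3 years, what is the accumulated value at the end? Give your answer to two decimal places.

$96,973.63

FV = PMT · [(1+i)^n − 1] / i = 31250 · 3.103156 = 96,973.6250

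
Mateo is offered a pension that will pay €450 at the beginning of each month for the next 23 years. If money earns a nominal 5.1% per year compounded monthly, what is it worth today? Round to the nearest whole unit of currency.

€73,347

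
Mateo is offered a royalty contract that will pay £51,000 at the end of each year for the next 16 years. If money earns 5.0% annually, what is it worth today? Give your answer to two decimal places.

Annuity factor a(16|0.05) = 10.837770; PV = 51000 × 10.837770 = 552,726.2476

£552,726.25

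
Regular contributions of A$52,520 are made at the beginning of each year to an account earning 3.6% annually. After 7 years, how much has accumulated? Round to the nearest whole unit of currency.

A$424,568

Accumulation factor s(7|0.036) × (1+i) = 8.083938; FV = 52520 × 8.083938 = 424,568.4074
(annuity-due: payments at period start, so ×(1+i).)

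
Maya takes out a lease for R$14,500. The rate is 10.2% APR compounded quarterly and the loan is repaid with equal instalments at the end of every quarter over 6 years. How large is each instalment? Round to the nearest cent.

Periodic rate i = 0.102/4 = 0.0255; n = 6 × 4 = 24 periods.
Annuity-PV factor = 17.786589; PMT = 14500 / 17.786589 = 815.2209

R$815.22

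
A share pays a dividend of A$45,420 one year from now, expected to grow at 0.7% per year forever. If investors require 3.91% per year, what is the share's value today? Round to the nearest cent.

A$1,414,953.27

PV = D₁/(r − g) = 45420/(0.0391 − 0.007) = 1,414,953.2710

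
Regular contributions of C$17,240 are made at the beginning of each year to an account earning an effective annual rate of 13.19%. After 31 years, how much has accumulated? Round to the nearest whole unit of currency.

C$6,740,963

Accumulation factor s(31|0.1319) × (1+i) = 391.007129; FV = 17240 × 391.007129 = 6,740,962.8971
(annuity-due: payments at period start, so ×(1+i).)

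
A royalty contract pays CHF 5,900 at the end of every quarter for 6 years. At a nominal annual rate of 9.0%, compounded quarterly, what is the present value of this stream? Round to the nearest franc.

CHF 108,495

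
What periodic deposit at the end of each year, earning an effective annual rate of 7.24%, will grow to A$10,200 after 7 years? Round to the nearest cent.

A$1,170.03

PMT = 10200 / ( [(1+0.0724)^7 − 1] / 0.0724 ) = 10200 / 8.717735 = 1,170.0286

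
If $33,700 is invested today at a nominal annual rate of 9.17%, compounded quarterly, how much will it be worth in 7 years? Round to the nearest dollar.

Periodic rate i = 0.0917/4 = 0.022925; n = 7 × 4 = 28 periods.
FV = 33,700 × (1 + 0.022925)^28 = 63,570.5690

$63,571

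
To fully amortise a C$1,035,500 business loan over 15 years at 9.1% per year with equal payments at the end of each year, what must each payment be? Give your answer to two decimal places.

C$129,222.29

Annuity-PV factor = 8.013323; PMT = 1.0355e+06 / 8.013323 = 129,222.2916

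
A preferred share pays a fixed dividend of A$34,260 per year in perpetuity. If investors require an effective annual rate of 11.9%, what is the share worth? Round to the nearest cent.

A$287,899.16

PV = PMT / i = 34260 / 0.119 = 287,899.1597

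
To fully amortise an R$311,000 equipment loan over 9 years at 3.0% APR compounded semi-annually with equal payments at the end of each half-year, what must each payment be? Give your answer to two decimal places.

With 2 periods per year: i = 0.015, n = 18.
Annuity-PV factor = 15.672561; PMT = 311000 / 15.672561 = 19,843.5981

R$19,843.60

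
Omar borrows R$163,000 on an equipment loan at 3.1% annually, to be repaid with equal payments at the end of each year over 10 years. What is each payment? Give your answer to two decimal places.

R$19,206.22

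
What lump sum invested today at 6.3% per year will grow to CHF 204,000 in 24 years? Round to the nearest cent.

CHF 47,079.50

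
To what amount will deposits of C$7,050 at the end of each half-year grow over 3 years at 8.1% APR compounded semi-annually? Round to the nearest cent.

C$46,821.29

i = 0.081/2 = 0.0405 per half-year; n = 3·2 = 6.
Accumulation factor s(6|0.0405) = 6.641318; FV = 7050 × 6.641318 = 46,821.2898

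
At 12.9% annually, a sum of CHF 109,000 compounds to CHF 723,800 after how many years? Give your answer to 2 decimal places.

15.60 years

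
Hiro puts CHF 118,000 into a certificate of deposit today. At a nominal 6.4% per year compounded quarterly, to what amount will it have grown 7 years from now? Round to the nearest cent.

i = 0.064/4 = 0.016 per quarter; n = 7·4 = 28.
FV = PV·(1+i)^n = 118,000 × 1.559638 = 184,037.2901

CHF 184,037.29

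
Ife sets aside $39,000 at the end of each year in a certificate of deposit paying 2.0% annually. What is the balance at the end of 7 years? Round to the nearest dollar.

$289,937

Accumulation factor s(7|0.02) = 7.434283; FV = 39000 × 7.434283 = 289,937.0519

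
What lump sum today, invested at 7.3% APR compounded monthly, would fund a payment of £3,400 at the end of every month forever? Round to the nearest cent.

£558,904.11

Periodic rate i = 0.073/12 = 0.00608333.
PV = PMT / i = 3400 / 0.00608333 = 558,904.1096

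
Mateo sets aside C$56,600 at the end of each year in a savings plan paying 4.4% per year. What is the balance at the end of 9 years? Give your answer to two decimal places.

Accumulation factor s(9|0.044) = 10.757844; FV = 56600 × 10.757844 = 608,893.9456

C$608,893.95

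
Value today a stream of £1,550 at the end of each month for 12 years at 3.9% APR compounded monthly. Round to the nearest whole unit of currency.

i = 0.039/12 = 0.00325 per month; n = 12·12 = 144.
PV = 1550 × [1 − (1+0.00325)^(−144)] / 0.00325 = 1550 × 114.852634 = 178,021.5823

£178,022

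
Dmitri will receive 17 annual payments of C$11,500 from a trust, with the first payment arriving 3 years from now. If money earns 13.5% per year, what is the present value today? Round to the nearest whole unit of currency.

C$58,445

PV at t=2 (ordinary 17-year annuity): 11500 × a(17|0.135) = 11500 × 6.546936 = 75,289.7608
Discount back 2 years: 75,289.7608 × (1+0.135)^(−2) = 75,289.7608 × 0.776262 = 58,444.5736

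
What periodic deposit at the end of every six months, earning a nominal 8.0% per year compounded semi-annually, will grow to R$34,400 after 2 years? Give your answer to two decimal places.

i = 0.08/2 = 0.04 per half-year; n = 2·2 = 4.
FV-annuity factor = 4.246464; PMT = 34400 / 4.246464 = 8,100.8576

R$8,100.86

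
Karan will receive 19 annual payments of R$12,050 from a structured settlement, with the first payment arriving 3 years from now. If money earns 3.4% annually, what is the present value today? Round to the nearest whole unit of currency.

R$155,866

PV at t=2 (ordinary 19-year annuity): 12050 × a(19|0.034) = 12050 × 13.829490 = 166,645.3588
Discount back 2 years: 166,645.3588 × (1+0.034)^(−2) = 166,645.3588 × 0.935317 = 155,866.2709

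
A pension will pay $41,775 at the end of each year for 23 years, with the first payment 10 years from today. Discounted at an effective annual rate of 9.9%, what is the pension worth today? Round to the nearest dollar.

PV at t=9 (ordinary 23-year annuity): 41775 × a(23|0.099) = 41775 × 8.949102 = 373,848.7308
PV₀ = 373,848.7308 / (1+0.099)^9 = 373,848.7308 / 2.338725 = 159,851.4863

$159,851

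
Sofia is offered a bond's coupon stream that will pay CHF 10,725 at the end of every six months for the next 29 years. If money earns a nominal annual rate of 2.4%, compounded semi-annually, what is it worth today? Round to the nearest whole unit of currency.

i = 0.024/2 = 0.012 per half-year; n = 29·2 = 58.
PV = 10725 × [1 − (1+0.012)^(−58)] / 0.012 = 10725 × 41.612879 = 446,298.1278

CHF 446,298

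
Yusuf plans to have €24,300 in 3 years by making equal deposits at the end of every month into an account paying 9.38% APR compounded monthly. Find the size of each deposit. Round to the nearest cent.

€587.09

i = 0.0938/12 = 0.00781667 per month; n = 3·12 = 36.
FV-annuity factor = 41.390355; PMT = 24300 / 41.390355 = 587.0933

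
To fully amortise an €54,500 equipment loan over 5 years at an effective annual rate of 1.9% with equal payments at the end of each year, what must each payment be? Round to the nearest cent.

€11,529.09

PMT = 54500 / ( [1 − (1+0.019)^(−5)] / 0.019 ) = 54500 / 4.727171 = 11,529.0948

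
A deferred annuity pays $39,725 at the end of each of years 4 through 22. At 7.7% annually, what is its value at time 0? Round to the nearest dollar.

$312,092

PV at t=3 (ordinary 19-year annuity): 39725 × a(19|0.077) = 39725 × 9.814445 = 389,878.8350
PV₀ = 389,878.8350 / (1+0.077)^3 = 389,878.8350 / 1.249244 = 312,091.9378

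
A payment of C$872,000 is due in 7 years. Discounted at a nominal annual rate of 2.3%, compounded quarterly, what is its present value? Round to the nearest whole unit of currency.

Periodic rate i = 0.023/4 = 0.00575; n = 7 × 4 = 28 periods.
PV = FV·(1+i)^(−n) = 872,000 × 0.851685 = 742,669.0579

C$742,669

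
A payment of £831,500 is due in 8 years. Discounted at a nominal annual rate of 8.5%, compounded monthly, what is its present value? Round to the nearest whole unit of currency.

£422,263

With 12 periods per year: i = 0.00708333, n = 96.
PV = 831,500 / (1 + 0.00708333)^96 = 831,500 / 1.969152 = 422,262.9902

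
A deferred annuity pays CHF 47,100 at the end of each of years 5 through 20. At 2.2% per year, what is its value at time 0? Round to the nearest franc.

Value one period before first payment (t=4): 47100 × [1 − (1+0.022)^(−16)] / 0.022 = 47100 × 13.365043 = 629,493.5150
PV₀ = 629,493.5150 / (1+0.022)^4 = 629,493.5150 / 1.090947 = 577,015.7627

CHF 577,016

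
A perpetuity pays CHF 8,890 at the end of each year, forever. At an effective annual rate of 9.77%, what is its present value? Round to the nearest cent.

CHF 90,992.84

PV = PMT / i = 8890 / 0.0977 = 90,992.8352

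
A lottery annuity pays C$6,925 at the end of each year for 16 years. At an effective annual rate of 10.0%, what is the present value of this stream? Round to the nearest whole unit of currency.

C$54,179

Annuity factor a(16|0.1) = 7.823709; PV = 6925 × 7.823709 = 54,179.1823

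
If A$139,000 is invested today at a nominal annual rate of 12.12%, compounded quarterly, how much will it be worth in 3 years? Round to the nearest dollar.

i = 0.1212/4 = 0.0303 per quarter; n = 3·4 = 12.
FV = PV·(1+i)^n = 139,000 × 1.430752 = 198,874.5446

A$198,875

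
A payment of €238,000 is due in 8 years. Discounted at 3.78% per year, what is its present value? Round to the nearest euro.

PV = FV·(1+i)^(−n) = 238,000 × 0.743174 = 176,875.4779

€176,875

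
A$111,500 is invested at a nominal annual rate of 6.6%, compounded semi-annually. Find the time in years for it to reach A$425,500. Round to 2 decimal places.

Periodic rate i = 0.066/2 = 0.033.
n = ln(425500/111500) / ln(1+0.033) = ln(3.81614) / 0.032467 = 41.2490 half-years
= 41.2490/2 years

20.62 years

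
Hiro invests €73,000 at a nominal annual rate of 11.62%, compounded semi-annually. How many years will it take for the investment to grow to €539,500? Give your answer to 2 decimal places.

17.71 years

Periodic rate i = 0.1162/2 = 0.0581.
n = ln(539500/73000) / ln(1+0.0581) = ln(7.39041) / 0.056475 = 35.4172 half-years
= 35.4172/2 years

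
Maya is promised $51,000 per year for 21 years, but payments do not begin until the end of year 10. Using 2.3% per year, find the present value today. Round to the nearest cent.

$686,097.82

Value one period before first payment (t=9): 51000 × [1 − (1+0.023)^(−21)] / 0.023 = 51000 × 16.508080 = 841,912.0893
Discount back 9 years: 841,912.0893 × (1+0.023)^(−9) = 841,912.0893 × 0.814928 = 686,097.8246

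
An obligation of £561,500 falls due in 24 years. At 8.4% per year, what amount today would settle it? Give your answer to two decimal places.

£81,030.21

Discount factor = (1+0.084)^(−24) = 0.144310; PV = 561,500 × 0.144310 = 81,030.2143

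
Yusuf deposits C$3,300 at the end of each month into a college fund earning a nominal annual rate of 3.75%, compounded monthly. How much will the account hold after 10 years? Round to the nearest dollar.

C$479,573

i = 0.0375/12 = 0.003125 per month; n = 10·12 = 120.
FV = 3300 × [(1+0.003125)^120 − 1] / 0.003125 = 3300 × 145.325088 = 479,572.7917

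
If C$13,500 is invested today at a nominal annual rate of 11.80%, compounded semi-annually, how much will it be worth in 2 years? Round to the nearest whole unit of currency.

i = 0.118/2 = 0.059 per half-year; n = 2·2 = 4.
FV = 13,500 × (1 + 0.059)^4 = 16,979.2151

C$16,979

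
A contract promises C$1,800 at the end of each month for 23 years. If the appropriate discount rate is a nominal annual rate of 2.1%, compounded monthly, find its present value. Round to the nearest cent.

With 12 periods per year: i = 0.00175, n = 276.
Annuity factor a(276|0.00175) = 218.748397; PV = 1800 × 218.748397 = 393,747.1153

C$393,747.12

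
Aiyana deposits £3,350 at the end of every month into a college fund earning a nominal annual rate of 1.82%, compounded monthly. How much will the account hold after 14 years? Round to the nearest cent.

£640,449.02

i = 0.0182/12 = 0.00151667 per month; n = 14·12 = 168.
FV = PMT · [(1+i)^n − 1] / i = 3350 · 191.178813 = 640,449.0229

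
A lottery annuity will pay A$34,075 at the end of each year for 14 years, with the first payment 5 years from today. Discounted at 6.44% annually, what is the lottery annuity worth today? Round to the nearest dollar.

Value one period before first payment (t=4): 34075 × [1 − (1+0.0644)^(−14)] / 0.0644 = 34075 × 9.046891 = 308,272.8035
PV₀ = 308,272.8035 / (1+0.0644)^4 = 308,272.8035 / 1.283570 = 240,168.3356

A$240,168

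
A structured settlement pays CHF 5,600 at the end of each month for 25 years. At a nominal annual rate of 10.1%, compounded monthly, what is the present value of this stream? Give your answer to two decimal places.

CHF 611,514.17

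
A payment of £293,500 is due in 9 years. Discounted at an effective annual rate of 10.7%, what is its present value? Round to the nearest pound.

Discount factor = (1+0.107)^(−9) = 0.400564; PV = 293,500 × 0.400564 = 117,565.3978

£117,565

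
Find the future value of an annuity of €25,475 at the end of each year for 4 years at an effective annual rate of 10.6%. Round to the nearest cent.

Accumulation factor s(4|0.106) = 4.682135; FV = 25475 × 4.682135 = 119,277.3895

€119,277.39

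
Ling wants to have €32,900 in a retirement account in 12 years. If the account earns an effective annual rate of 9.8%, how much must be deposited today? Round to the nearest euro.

€10,714

PV = FV·(1+i)^(−n) = 32,900 × 0.325666 = 10,714.3990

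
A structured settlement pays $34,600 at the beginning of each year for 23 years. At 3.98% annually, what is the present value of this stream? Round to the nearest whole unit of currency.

$535,566

PV = 34600 × [1 − (1+0.0398)^(−23)] / 0.0398 × (1+i) = 34600 × 15.478780 = 535,565.8048
(annuity-due: payments at period start, so ×(1+i).)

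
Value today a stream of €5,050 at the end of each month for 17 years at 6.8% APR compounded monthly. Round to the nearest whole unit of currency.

€609,768

i = 0.068/12 = 0.00566667 per month; n = 17·12 = 204.
Annuity factor a(204|0.00566667) = 120.746237; PV = 5050 × 120.746237 = 609,768.4972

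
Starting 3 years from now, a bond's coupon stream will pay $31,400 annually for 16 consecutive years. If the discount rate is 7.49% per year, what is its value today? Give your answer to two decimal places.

$248,595.93

Value one period before first payment (t=2): 31400 × [1 − (1+0.0749)^(−16)] / 0.0749 = 31400 × 9.147459 = 287,230.2257
Discount back 2 years: 287,230.2257 × (1+0.0749)^(−2) = 287,230.2257 × 0.865494 = 248,595.9298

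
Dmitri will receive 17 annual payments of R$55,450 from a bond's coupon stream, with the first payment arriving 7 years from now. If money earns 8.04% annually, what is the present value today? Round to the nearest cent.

Value one period before first payment (t=6): 55450 × [1 − (1+0.0804)^(−17)] / 0.0804 = 55450 × 9.097352 = 504,448.1561
PV₀ = 504,448.1561 / (1+0.0804)^6 = 504,448.1561 / 1.590404 = 317,182.4035

R$317,182.40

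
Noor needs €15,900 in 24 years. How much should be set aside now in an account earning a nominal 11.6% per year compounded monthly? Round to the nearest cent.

With 12 periods per year: i = 0.00966667, n = 288.
PV = 15,900 / (1 + 0.00966667)^288 = 15,900 / 15.968693 = 995.6983

€995.70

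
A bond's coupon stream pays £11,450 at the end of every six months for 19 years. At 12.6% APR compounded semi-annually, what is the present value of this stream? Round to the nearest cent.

£163,914.00

With 2 periods per year: i = 0.063, n = 38.
PV = PMT · [1 − (1+i)^(−n)] / i = 11450 · 14.315633 = 163,913.9977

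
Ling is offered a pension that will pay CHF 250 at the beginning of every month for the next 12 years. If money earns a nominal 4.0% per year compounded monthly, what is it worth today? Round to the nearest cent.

i = 0.04/12 = 0.00333333 per month; n = 12·12 = 144.
Annuity factor a(144|0.00333333) × (1+i) = 114.597467; PV = 250 × 114.597467 = 28,649.3667
(annuity-due: payments at period start, so ×(1+i).)

CHF 28,649.37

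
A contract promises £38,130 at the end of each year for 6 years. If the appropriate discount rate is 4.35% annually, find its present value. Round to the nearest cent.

£197,625.12

Annuity factor a(6|0.0435) = 5.182930; PV = 38130 × 5.182930 = 197,625.1187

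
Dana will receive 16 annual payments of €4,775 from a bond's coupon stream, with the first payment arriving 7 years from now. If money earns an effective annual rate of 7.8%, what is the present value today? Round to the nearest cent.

PV at t=6 (ordinary 16-year annuity): 4775 × a(16|0.078) = 4775 × 8.965683 = 42,811.1357
Discount back 6 years: 42,811.1357 × (1+0.078)^(−6) = 42,811.1357 × 0.637217 = 27,279.9886

€27,279.99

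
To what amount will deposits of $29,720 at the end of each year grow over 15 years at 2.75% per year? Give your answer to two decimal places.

Accumulation factor s(15|0.0275) = 18.261781; FV = 29720 × 18.261781 = 542,740.1171

$542,740.12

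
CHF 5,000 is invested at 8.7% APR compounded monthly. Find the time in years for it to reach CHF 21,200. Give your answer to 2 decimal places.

16.66 years

Periodic rate i = 0.087/12 = 0.00725.
n = ln(21200/5000) / ln(1+0.00725) = ln(4.24000) / 0.007224 = 199.9715 months
= 199.9715/12 years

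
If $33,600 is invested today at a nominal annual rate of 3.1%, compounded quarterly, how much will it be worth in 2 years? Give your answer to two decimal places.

$35,740.59

With 4 periods per year: i = 0.00775, n = 8.
FV = PV·(1+i)^n = 33,600 × 1.063708 = 35,740.5912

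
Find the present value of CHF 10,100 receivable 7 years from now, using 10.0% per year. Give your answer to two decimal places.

PV = 10,100 / (1 + 0.1)^7 = 10,100 / 1.948717 = 5,182.8970

CHF 5,182.90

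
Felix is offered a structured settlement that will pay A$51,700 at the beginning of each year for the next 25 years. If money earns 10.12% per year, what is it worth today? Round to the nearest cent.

A$512,042.84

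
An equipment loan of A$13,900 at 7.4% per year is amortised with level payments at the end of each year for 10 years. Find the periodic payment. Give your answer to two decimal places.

A$2,015.80

Annuity-PV factor = 6.895533; PMT = 13900 / 6.895533 = 2,015.7977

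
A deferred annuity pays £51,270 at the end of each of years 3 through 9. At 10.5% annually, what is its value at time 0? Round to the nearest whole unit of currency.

Value one period before first payment (t=2): 51270 × [1 − (1+0.105)^(−7)] / 0.105 = 51270 × 4.789303 = 245,547.5450
Discount back 2 years: 245,547.5450 × (1+0.105)^(−2) = 245,547.5450 × 0.818984 = 201,099.5229

£201,100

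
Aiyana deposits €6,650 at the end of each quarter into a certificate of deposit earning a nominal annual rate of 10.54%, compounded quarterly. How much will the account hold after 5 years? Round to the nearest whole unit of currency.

€172,200

Periodic rate i = 0.1054/4 = 0.02635; n = 5 × 4 = 20 periods.
FV = PMT · [(1+i)^n − 1] / i = 6650 · 25.894663 = 172,199.5059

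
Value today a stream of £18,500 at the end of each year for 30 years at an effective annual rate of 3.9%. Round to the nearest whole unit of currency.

£323,823

PV = 18500 × [1 − (1+0.039)^(−30)] / 0.039 = 18500 × 17.503939 = 323,822.8625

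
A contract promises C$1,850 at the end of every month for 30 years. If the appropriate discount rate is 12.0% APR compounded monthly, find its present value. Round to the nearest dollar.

C$179,854

i = 0.12/12 = 0.01 per month; n = 30·12 = 360.
Annuity factor a(360|0.01) = 97.218331; PV = 1850 × 97.218331 = 179,853.9125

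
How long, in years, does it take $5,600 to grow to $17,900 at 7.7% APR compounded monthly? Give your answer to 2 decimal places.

Periodic rate i = 0.077/12 = 0.00641667.
n = ln(17900/5600) / ln(1+0.00641667) = ln(3.19643) / 0.006396 = 181.6766 months
= 181.6766/12 years

15.14 years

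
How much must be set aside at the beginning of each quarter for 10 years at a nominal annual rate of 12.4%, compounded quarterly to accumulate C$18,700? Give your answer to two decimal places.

i = 0.124/4 = 0.031 per quarter; n = 10·4 = 40.
FV-annuity factor × (1+i) = 79.524920; PMT = 18700 / 79.524920 = 235.1464

C$235.15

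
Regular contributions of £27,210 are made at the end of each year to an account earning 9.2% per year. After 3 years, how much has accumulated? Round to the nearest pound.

£89,370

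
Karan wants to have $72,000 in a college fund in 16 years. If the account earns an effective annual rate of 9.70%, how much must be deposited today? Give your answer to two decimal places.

$16,369.16

Discount factor = (1+0.097)^(−16) = 0.227349; PV = 72,000 × 0.227349 = 16,369.1623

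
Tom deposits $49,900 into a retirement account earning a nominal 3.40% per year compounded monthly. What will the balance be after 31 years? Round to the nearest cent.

$142,955.11

i = 0.034/12 = 0.00283333 per month; n = 31·12 = 372.
FV = 49,900 × (1 + 0.00283333)^372 = 142,955.1079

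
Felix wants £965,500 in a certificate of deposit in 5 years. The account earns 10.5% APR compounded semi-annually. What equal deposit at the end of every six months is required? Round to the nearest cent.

£75,870.46

With 2 periods per year: i = 0.0525, n = 10.
PMT = 965500 / ( [(1+0.0525)^10 − 1] / 0.0525 ) = 965500 / 12.725638 = 75,870.4569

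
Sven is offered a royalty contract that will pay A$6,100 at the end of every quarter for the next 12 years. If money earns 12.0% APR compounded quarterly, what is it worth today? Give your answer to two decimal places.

i = 0.12/4 = 0.03 per quarter; n = 12·4 = 48.
PV = 6100 × [1 − (1+0.03)^(−48)] / 0.03 = 6100 × 25.266707 = 154,126.9105

A$154,126.91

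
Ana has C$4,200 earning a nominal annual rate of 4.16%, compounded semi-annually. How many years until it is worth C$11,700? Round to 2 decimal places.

24.88 years

Periodic rate i = 0.0416/2 = 0.0208.
n = ln(11700/4200) / ln(1+0.0208) = ln(2.78571) / 0.020587 = 49.7655 half-years
= 49.7655/2 years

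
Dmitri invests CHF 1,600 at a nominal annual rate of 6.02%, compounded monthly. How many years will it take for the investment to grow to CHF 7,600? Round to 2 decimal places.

Periodic rate i = 0.0602/12 = 0.00501667.
(1+i)^n = 7600/1600 = 4.75000, so n = ln 4.75000 / ln 1.00502 = 311.3720 months
= 311.3720/12 years

25.95 years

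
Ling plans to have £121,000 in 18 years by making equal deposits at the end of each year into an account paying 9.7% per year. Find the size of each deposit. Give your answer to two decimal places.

£2,733.85

PMT = 121000 / ( [(1+0.097)^18 − 1] / 0.097 ) = 121000 / 44.259919 = 2,733.8505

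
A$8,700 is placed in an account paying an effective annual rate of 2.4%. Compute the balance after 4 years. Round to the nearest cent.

FV = 8,700 × (1 + 0.024)^4 = 9,565.7512

A$9,565.75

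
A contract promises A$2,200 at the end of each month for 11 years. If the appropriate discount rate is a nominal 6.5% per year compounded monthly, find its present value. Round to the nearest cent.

A$207,082.85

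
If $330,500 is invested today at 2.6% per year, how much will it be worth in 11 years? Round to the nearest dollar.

FV = PV·(1+i)^n = 330,500 × 1.326236 = 438,321.1555

$438,321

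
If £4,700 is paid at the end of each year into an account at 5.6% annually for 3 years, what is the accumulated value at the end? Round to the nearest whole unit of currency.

£14,904

Accumulation factor s(3|0.056) = 3.171136; FV = 4700 × 3.171136 = 14,904.3392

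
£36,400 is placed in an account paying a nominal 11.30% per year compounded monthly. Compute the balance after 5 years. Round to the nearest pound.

£63,875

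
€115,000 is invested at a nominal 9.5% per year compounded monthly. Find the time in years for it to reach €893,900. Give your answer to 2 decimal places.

21.67 years

Periodic rate i = 0.095/12 = 0.00791667.
(1+i)^n = 893900/115000 = 7.77304, so n = ln 7.77304 / ln 1.00792 = 260.0549 months
= 260.0549/12 years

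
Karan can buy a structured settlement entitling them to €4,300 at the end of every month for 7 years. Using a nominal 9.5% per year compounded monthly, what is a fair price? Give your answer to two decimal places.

Periodic rate i = 0.095/12 = 0.00791667; n = 7 × 12 = 84 periods.
Annuity factor a(84|0.00791667) = 61.184601; PV = 4300 × 61.184601 = 263,093.7848

€263,093.78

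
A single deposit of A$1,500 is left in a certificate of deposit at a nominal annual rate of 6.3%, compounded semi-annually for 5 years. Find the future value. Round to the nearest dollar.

i = 0.063/2 = 0.0315 per half-year; n = 5·2 = 10.
FV = 1,500 × (1 + 0.0315)^10 = 2,045.4251

A$2,045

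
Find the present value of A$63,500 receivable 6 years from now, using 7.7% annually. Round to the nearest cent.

A$40,689.23

PV = FV·(1+i)^(−n) = 63,500 × 0.640775 = 40,689.2332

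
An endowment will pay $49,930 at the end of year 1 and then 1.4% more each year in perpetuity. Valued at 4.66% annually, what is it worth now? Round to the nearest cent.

$1,531,595.09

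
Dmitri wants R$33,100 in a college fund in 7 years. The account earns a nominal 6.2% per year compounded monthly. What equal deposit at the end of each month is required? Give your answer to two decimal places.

R$315.71

i = 0.062/12 = 0.00516667 per month; n = 7·12 = 84.
PMT = 33100 / ( [(1+0.00516667)^84 − 1] / 0.00516667 ) = 33100 / 104.844259 = 315.7064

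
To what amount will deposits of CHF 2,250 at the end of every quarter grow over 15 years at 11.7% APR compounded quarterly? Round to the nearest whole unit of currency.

With 4 periods per year: i = 0.02925, n = 60.
Accumulation factor s(60|0.02925) = 158.620685; FV = 2250 × 158.620685 = 356,896.5413

CHF 356,897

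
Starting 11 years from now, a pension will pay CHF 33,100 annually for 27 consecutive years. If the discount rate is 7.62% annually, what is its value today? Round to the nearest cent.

CHF 179,725.07

PV at t=10 (ordinary 27-year annuity): 33100 × a(27|0.0762) = 33100 × 11.316459 = 374,574.7787
Discount back 10 years: 374,574.7787 × (1+0.0762)^(−10) = 374,574.7787 × 0.479811 = 179,725.0671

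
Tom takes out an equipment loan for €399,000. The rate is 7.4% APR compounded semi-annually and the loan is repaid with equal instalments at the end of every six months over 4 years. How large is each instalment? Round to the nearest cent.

Periodic rate i = 0.074/2 = 0.037; n = 4 × 2 = 8 periods.
Annuity-PV factor = 6.816938; PMT = 399000 / 6.816938 = 58,530.6768

€58,530.68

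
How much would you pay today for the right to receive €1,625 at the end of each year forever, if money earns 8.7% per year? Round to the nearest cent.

€18,678.16

PV = PMT / i = 1625 / 0.087 = 18,678.1609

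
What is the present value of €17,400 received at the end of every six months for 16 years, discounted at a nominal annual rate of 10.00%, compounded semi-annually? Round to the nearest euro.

Periodic rate i = 0.1/2 = 0.05; n = 16 × 2 = 32 periods.
PV = PMT · [1 − (1+i)^(−n)] / i = 17400 · 15.802677 = 274,966.5740

€274,967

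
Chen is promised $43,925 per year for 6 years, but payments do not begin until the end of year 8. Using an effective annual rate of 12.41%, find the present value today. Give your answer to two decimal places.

$78,712.21

Value one period before first payment (t=7): 43925 × [1 − (1+0.1241)^(−6)] / 0.1241 = 43925 × 4.064105 = 178,515.8279
Discount back 7 years: 178,515.8279 × (1+0.1241)^(−7) = 178,515.8279 × 0.440926 = 78,712.2077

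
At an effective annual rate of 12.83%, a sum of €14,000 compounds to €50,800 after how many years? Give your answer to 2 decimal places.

(1+i)^n = 50800/14000 = 3.62857, so n = ln 3.62857 / ln 1.1283 = 10.6770 years

10.68 years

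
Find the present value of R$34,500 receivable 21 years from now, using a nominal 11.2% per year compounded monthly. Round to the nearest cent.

With 12 periods per year: i = 0.00933333, n = 252.
PV = FV·(1+i)^(−n) = 34,500 × 0.096223 = 3,319.6770

R$3,319.68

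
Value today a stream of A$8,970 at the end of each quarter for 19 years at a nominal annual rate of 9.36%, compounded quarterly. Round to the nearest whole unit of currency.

A$317,245

Periodic rate i = 0.0936/4 = 0.0234; n = 19 × 4 = 76 periods.
PV = PMT · [1 − (1+i)^(−n)] / i = 8970 · 35.367328 = 317,244.9352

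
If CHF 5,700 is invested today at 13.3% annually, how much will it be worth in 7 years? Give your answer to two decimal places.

FV = 5,700 × (1 + 0.133)^7 = 13,661.0545

CHF 13,661.05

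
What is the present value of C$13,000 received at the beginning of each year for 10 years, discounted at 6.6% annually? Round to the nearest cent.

C$99,158.26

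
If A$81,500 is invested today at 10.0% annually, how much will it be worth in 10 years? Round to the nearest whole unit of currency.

FV = PV·(1+i)^n = 81,500 × 2.593742 = 211,390.0105

A$211,390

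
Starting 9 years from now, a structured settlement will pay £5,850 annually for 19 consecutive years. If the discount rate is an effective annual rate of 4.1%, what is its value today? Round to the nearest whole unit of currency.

Value one period before first payment (t=8): 5850 × [1 − (1+0.041)^(−19)] / 0.041 = 5850 × 13.023076 = 76,184.9934
Discount back 8 years: 76,184.9934 × (1+0.041)^(−8) = 76,184.9934 × 0.725094 = 55,241.2629

£55,241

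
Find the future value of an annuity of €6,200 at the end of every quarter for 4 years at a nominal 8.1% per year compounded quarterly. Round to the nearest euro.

€115,788

i = 0.081/4 = 0.02025 per quarter; n = 4·4 = 16.
FV = PMT · [(1+i)^n − 1] / i = 6200 · 18.675510 = 115,788.1646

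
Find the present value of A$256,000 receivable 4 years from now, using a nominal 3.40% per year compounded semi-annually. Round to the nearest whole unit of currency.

A$223,703

With 2 periods per year: i = 0.017, n = 8.
PV = 256,000 / (1 + 0.017)^8 = 256,000 / 1.144373 = 223,703.2749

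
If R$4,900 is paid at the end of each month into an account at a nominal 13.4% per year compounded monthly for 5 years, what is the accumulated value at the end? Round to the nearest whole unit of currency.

R$415,547

Periodic rate i = 0.134/12 = 0.0111667; n = 5 × 12 = 60 periods.
FV = 4900 × [(1+0.0111667)^60 − 1] / 0.0111667 = 4900 × 84.805457 = 415,546.7398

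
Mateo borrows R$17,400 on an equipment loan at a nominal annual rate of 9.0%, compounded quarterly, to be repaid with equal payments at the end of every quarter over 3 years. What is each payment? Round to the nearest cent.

With 4 periods per year: i = 0.0225, n = 12.
Annuity-PV factor = 10.414779; PMT = 17400 / 10.414779 = 1,670.7028

R$1,670.70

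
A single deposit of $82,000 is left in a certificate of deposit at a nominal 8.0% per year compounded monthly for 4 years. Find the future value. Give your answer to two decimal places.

With 12 periods per year: i = 0.00666667, n = 48.
FV = PV·(1+i)^n = 82,000 × 1.375666 = 112,804.6202

$112,804.62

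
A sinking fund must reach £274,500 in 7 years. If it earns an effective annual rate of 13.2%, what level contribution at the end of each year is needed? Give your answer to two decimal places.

£26,220.27

PMT = 274500 / ( [(1+0.132)^7 − 1] / 0.132 ) = 274500 / 10.469000 = 26,220.2689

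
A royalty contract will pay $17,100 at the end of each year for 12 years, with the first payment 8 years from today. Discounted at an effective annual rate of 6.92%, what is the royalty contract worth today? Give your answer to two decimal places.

$85,389.53

Value one period before first payment (t=7): 17100 × [1 − (1+0.0692)^(−12)] / 0.0692 = 17100 × 7.976661 = 136,400.9064
Discount back 7 years: 136,400.9064 × (1+0.0692)^(−7) = 136,400.9064 × 0.626019 = 85,389.5266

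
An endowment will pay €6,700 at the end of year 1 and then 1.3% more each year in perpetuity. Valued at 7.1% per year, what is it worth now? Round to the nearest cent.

PV = D₁/(r − g) = 6700/(0.071 − 0.013) = 115,517.2414

€115,517.24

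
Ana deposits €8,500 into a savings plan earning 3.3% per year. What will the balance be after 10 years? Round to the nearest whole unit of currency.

8,500 × (1+0.033)^10 = 8,500 × 1.383577 = 11,760.4013

€11,760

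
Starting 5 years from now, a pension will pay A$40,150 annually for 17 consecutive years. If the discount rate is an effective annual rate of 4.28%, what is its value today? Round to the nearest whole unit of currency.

A$404,237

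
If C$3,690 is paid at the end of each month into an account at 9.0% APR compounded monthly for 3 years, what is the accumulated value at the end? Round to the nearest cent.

C$151,853.52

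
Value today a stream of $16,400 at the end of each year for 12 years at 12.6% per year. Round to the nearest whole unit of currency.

$98,825

PV = 16400 × [1 − (1+0.126)^(−12)] / 0.126 = 16400 × 6.025912 = 98,824.9626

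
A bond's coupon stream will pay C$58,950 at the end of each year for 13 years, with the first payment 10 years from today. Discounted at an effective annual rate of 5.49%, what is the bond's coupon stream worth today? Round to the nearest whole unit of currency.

C$332,426

PV at t=9 (ordinary 13-year annuity): 58950 × a(13|0.0549) = 58950 × 9.122488 = 537,770.6461
Discount back 9 years: 537,770.6461 × (1+0.0549)^(−9) = 537,770.6461 × 0.618156 = 332,426.3658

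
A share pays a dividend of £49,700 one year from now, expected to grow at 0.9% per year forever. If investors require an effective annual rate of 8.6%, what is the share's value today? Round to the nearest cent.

PV = PMT / (i − g) = 49700 / (0.086 − 0.009) = 49700 / 0.077000 = 645,454.5455

£645,454.55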